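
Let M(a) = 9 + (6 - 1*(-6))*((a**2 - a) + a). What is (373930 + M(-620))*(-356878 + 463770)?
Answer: 533042505188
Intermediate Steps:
M(a) = 9 + 12*a**2 (M(a) = 9 + (6 + 6)*a**2 = 9 + 12*a**2)
(373930 + M(-620))*(-356878 + 463770) = (373930 + (9 + 12*(-620)**2))*(-356878 + 463770) = (373930 + (9 + 12*384400))*106892 = (373930 + (9 + 4612800))*106892 = (373930 + 4612809)*106892 = 4986739*106892 = 533042505188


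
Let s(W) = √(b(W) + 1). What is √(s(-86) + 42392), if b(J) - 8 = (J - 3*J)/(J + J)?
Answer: √(42392 + 2*√2) ≈ 205.90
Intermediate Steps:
b(J) = 7 (b(J) = 8 + (J - 3*J)/(J + J) = 8 + (-2*J)/((2*J)) = 8 + (-2*J)*(1/(2*J)) = 8 - 1 = 7)
s(W) = 2*√2 (s(W) = √(7 + 1) = √8 = 2*√2)
√(s(-86) + 42392) = √(2*√2 + 42392) = √(42392 + 2*√2)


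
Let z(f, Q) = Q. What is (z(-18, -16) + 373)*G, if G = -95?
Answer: -33915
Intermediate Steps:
(z(-18, -16) + 373)*G = (-16 + 373)*(-95) = 357*(-95) = -33915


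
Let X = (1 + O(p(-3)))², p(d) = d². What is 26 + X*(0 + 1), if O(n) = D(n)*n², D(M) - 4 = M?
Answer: 1110942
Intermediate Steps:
D(M) = 4 + M
O(n) = n²*(4 + n) (O(n) = (4 + n)*n² = n²*(4 + n))
X = 1110916 (X = (1 + ((-3)²)²*(4 + (-3)²))² = (1 + 9²*(4 + 9))² = (1 + 81*13)² = (1 + 1053)² = 1054² = 1110916)
26 + X*(0 + 1) = 26 + 1110916*(0 + 1) = 26 + 1110916*1 = 26 + 1110916 = 1110942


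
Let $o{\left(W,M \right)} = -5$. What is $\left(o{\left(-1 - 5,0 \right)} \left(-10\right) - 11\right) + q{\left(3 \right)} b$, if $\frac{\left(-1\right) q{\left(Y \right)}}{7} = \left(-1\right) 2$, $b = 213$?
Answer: $3021$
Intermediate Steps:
$q{\left(Y \right)} = 14$ ($q{\left(Y \right)} = - 7 \left(\left(-1\right) 2\right) = \left(-7\right) \left(-2\right) = 14$)
$\left(o{\left(-1 - 5,0 \right)} \left(-10\right) - 11\right) + q{\left(3 \right)} b = \left(\left(-5\right) \left(-10\right) - 11\right) + 14 \cdot 213 = \left(50 - 11\right) + 2982 = 39 + 2982 = 3021$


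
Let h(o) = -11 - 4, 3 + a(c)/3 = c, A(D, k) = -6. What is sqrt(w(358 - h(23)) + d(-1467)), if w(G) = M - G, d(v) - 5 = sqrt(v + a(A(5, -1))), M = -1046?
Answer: sqrt(-1414 + 3*I*sqrt(166)) ≈ 0.5139 + 37.607*I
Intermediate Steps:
a(c) = -9 + 3*c
h(o) = -15
d(v) = 5 + sqrt(-27 + v) (d(v) = 5 + sqrt(v + (-9 + 3*(-6))) = 5 + sqrt(v + (-9 - 18)) = 5 + sqrt(v - 27) = 5 + sqrt(-27 + v))
w(G) = -1046 - G
sqrt(w(358 - h(23)) + d(-1467)) = sqrt((-1046 - (358 - 1*(-15))) + (5 + sqrt(-27 - 1467))) = sqrt((-1046 - (358 + 15)) + (5 + sqrt(-1494))) = sqrt((-1046 - 1*373) + (5 + 3*I*sqrt(166))) = sqrt((-1046 - 373) + (5 + 3*I*sqrt(166))) = sqrt(-1419 + (5 + 3*I*sqrt(166))) = sqrt(-1414 + 3*I*sqrt(166))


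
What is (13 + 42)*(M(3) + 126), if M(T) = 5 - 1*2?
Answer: 7095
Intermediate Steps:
M(T) = 3 (M(T) = 5 - 2 = 3)
(13 + 42)*(M(3) + 126) = (13 + 42)*(3 + 126) = 55*129 = 7095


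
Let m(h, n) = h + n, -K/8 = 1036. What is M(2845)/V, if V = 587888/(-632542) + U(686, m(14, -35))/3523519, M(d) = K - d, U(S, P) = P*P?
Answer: 12406469108866317/1035577793425 ≈ 11980.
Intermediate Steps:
K = -8288 (K = -8*1036 = -8288)
U(S, P) = P²
M(d) = -8288 - d
V = -1035577793425/1114386877649 (V = 587888/(-632542) + (14 - 35)²/3523519 = 587888*(-1/632542) + (-21)²*(1/3523519) = -293944/316271 + 441*(1/3523519) = -293944/316271 + 441/3523519 = -1035577793425/1114386877649 ≈ -0.92928)
M(2845)/V = (-8288 - 1*2845)/(-1035577793425/1114386877649) = (-8288 - 2845)*(-1114386877649/1035577793425) = -11133*(-1114386877649/1035577793425) = 12406469108866317/1035577793425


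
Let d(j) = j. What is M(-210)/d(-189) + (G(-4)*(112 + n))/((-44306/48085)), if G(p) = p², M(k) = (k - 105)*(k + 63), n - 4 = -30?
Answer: -38509965/22153 ≈ -1738.4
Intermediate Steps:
n = -26 (n = 4 - 30 = -26)
M(k) = (-105 + k)*(63 + k)
M(-210)/d(-189) + (G(-4)*(112 + n))/((-44306/48085)) = (-6615 + (-210)² - 42*(-210))/(-189) + ((-4)²*(112 - 26))/((-44306/48085)) = (-6615 + 44100 + 8820)*(-1/189) + (16*86)/((-44306*1/48085)) = 46305*(-1/189) + 1376/(-44306/48085) = -245 + 1376*(-48085/44306) = -245 - 33082480/22153 = -38509965/22153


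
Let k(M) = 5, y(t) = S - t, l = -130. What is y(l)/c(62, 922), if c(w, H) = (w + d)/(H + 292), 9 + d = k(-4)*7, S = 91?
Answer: 134147/44 ≈ 3048.8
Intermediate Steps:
y(t) = 91 - t
d = 26 (d = -9 + 5*7 = -9 + 35 = 26)
c(w, H) = (26 + w)/(292 + H) (c(w, H) = (w + 26)/(H + 292) = (26 + w)/(292 + H))
y(l)/c(62, 922) = (91 - 1*(-130))/(((26 + 62)/(292 + 922))) = (91 + 130)/((88/1214)) = 221/(((1/1214)*88)) = 221/(44/607) = 221*(607/44) = 134147/44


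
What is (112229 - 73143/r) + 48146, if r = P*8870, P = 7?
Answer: 1422515801/8870 ≈ 1.6037e+5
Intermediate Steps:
r = 62090 (r = 7*8870 = 62090)
(112229 - 73143/r) + 48146 = (112229 - 73143/62090) + 48146 = (112229 - 73143*1/62090) + 48146 = (112229 - 10449/8870) + 48146 = 995460781/8870 + 48146 = 1422515801/8870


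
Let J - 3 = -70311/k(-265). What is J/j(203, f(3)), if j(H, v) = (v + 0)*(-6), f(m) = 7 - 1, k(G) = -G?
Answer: 1931/265 ≈ 7.2868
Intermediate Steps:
f(m) = 6
j(H, v) = -6*v (j(H, v) = v*(-6) = -6*v)
J = -69516/265 (J = 3 - 70311/((-1*(-265))) = 3 - 70311/265 = -69516/265 ≈ -262.32)
J/j(203, f(3)) = -69516/(265*((-6*6))) = -69516/265/(-36) = -69516/265*(-1/36) = 1931/265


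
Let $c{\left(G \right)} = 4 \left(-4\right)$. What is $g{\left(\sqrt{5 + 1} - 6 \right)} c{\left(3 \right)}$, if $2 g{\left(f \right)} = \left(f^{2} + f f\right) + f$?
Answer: $-624 + 184 \sqrt{6} \approx -173.29$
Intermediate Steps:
$c{\left(G \right)} = -16$
$g{\left(f \right)} = f^{2} + \frac{f}{2}$ ($g{\left(f \right)} = \frac{\left(f^{2} + f f\right) + f}{2} = \frac{\left(f^{2} + f^{2}\right) + f}{2} = \frac{2 f^{2} + f}{2} = \frac{f + 2 f^{2}}{2} = f^{2} + \frac{f}{2}$)
$g{\left(\sqrt{5 + 1} - 6 \right)} c{\left(3 \right)} = \left(\sqrt{5 + 1} - 6\right) \left(\frac{1}{2} + \left(\sqrt{5 + 1} - 6\right)\right) \left(-16\right) = \left(\sqrt{6} - 6\right) \left(\frac{1}{2} - \left(6 - \sqrt{6}\right)\right) \left(-16\right) = \left(-6 + \sqrt{6}\right) \left(\frac{1}{2} - \left(6 - \sqrt{6}\right)\right) \left(-16\right) = \left(-6 + \sqrt{6}\right) \left(- \frac{11}{2} + \sqrt{6}\right) \left(-16\right) = - 16 \left(-6 + \sqrt{6}\right) \left(- \frac{11}{2} + \sqrt{6}\right)$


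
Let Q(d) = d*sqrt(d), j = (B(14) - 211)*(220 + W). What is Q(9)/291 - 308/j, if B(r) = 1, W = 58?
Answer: 19832/202245 ≈ 0.098059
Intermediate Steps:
j = -58380 (j = (1 - 211)*(220 + 58) = -210*278 = -58380)
Q(d) = d**(3/2)
Q(9)/291 - 308/j = 9**(3/2)/291 - 308/(-58380) = 27*(1/291) - 308*(-1/58380) = 9/97 + 11/2085 = 19832/202245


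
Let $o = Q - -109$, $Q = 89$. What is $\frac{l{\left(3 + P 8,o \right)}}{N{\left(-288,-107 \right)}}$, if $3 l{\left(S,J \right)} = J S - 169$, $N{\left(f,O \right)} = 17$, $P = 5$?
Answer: $\frac{8345}{51} \approx 163.63$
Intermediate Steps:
$o = 198$ ($o = 89 - -109 = 89 + 109 = 198$)
$l{\left(S,J \right)} = - \frac{169}{3} + \frac{J S}{3}$ ($l{\left(S,J \right)} = \frac{J S - 169}{3} = \frac{-169 + J S}{3} = - \frac{169}{3} + \frac{J S}{3}$)
$\frac{l{\left(3 + P 8,o \right)}}{N{\left(-288,-107 \right)}} = \frac{- \frac{169}{3} + \frac{1}{3} \cdot 198 \left(3 + 5 \cdot 8\right)}{17} = \left(- \frac{169}{3} + \frac{1}{3} \cdot 198 \left(3 + 40\right)\right) \frac{1}{17} = \left(- \frac{169}{3} + \frac{1}{3} \cdot 198 \cdot 43\right) \frac{1}{17} = \left(- \frac{169}{3} + 2838\right) \frac{1}{17} = \frac{8345}{3} \cdot \frac{1}{17} = \frac{8345}{51}$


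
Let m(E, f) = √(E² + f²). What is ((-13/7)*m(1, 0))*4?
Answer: -52/7 ≈ -7.4286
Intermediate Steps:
((-13/7)*m(1, 0))*4 = ((-13/7)*√(1² + 0²))*4 = ((-13*⅐)*√(1 + 0))*4 = -13*√1/7*4 = -13/7*1*4 = -13/7*4 = -52/7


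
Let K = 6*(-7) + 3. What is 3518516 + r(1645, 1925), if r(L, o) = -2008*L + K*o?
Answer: 140281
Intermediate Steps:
K = -39 (K = -42 + 3 = -39)
r(L, o) = -2008*L - 39*o
3518516 + r(1645, 1925) = 3518516 + (-2008*1645 - 39*1925) = 3518516 + (-3303160 - 75075) = 3518516 - 3378235 = 140281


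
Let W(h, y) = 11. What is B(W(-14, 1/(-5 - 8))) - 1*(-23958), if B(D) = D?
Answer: 23969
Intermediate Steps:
B(W(-14, 1/(-5 - 8))) - 1*(-23958) = 11 - 1*(-23958) = 11 + 23958 = 23969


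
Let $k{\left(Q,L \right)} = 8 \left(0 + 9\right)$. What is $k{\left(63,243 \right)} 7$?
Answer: $504$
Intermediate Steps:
$k{\left(Q,L \right)} = 72$ ($k{\left(Q,L \right)} = 8 \cdot 9 = 72$)
$k{\left(63,243 \right)} 7 = 72 \cdot 7 = 504$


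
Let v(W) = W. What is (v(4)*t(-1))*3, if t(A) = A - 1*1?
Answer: -24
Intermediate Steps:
t(A) = -1 + A (t(A) = A - 1 = -1 + A)
(v(4)*t(-1))*3 = (4*(-1 - 1))*3 = (4*(-2))*3 = -8*3 = -24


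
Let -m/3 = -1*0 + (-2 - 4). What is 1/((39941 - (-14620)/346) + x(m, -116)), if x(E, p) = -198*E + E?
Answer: 173/6303645 ≈ 2.7444e-5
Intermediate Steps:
m = 18 (m = -3*(-1*0 + (-2 - 4)) = -3*(0 - 6) = -3*(-6) = 18)
x(E, p) = -197*E
1/((39941 - (-14620)/346) + x(m, -116)) = 1/((39941 - (-14620)/346) - 197*18) = 1/((39941 - (-14620)/346) - 3546) = 1/((39941 - 1*(-7310/173)) - 3546) = 1/((39941 + 7310/173) - 3546) = 1/(6917103/173 - 3546) = 1/(6303645/173) = 173/6303645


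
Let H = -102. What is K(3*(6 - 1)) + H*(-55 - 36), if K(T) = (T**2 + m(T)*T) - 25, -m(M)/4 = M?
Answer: 8582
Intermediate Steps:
m(M) = -4*M
K(T) = -25 - 3*T**2 (K(T) = (T**2 + (-4*T)*T) - 25 = (T**2 - 4*T**2) - 25 = -3*T**2 - 25 = -25 - 3*T**2)
K(3*(6 - 1)) + H*(-55 - 36) = (-25 - 3*9*(6 - 1)**2) - 102*(-55 - 36) = (-25 - 3*(3*5)**2) - 102*(-91) = (-25 - 3*15**2) + 9282 = (-25 - 3*225) + 9282 = (-25 - 675) + 9282 = -700 + 9282 = 8582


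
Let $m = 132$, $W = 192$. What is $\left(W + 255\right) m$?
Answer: $59004$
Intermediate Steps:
$\left(W + 255\right) m = \left(192 + 255\right) 132 = 447 \cdot 132 = 59004$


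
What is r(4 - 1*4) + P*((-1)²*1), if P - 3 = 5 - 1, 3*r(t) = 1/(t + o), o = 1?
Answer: 22/3 ≈ 7.3333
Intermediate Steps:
r(t) = 1/(3*(1 + t)) (r(t) = 1/(3*(t + 1)) = 1/(3*(1 + t)))
P = 7 (P = 3 + (5 - 1) = 3 + 4 = 7)
r(4 - 1*4) + P*((-1)²*1) = 1/(3*(1 + (4 - 1*4))) + 7*((-1)²*1) = 1/(3*(1 + (4 - 4))) + 7*(1*1) = 1/(3*(1 + 0)) + 7*1 = (⅓)/1 + 7 = (⅓)*1 + 7 = ⅓ + 7 = 22/3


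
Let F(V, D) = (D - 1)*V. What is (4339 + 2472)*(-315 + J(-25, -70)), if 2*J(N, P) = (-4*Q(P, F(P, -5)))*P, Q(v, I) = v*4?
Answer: -269136665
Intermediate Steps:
F(V, D) = V*(-1 + D) (F(V, D) = (-1 + D)*V = V*(-1 + D))
Q(v, I) = 4*v
J(N, P) = -8*P**2 (J(N, P) = ((-16*P)*P)/2 = (-16*P**2)/2 = -8*P**2)
(4339 + 2472)*(-315 + J(-25, -70)) = (4339 + 2472)*(-315 - 8*(-70)**2) = 6811*(-315 - 8*4900) = 6811*(-315 - 39200) = 6811*(-39515) = -269136665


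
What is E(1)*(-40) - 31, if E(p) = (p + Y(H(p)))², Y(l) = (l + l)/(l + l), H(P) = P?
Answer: -191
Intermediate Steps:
Y(l) = 1 (Y(l) = (2*l)/((2*l)) = (2*l)*(1/(2*l)) = 1)
E(p) = (1 + p)² (E(p) = (p + 1)² = (1 + p)²)
E(1)*(-40) - 31 = (1 + 1)²*(-40) - 31 = 2²*(-40) - 31 = 4*(-40) - 31 = -160 - 31 = -191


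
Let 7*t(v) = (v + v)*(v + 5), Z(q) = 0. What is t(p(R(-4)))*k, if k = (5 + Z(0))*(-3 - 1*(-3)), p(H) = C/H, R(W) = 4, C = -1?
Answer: 0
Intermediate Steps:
p(H) = -1/H
t(v) = 2*v*(5 + v)/7 (t(v) = ((v + v)*(v + 5))/7 = ((2*v)*(5 + v))/7 = (2*v*(5 + v))/7 = 2*v*(5 + v)/7)
k = 0 (k = (5 + 0)*(-3 - 1*(-3)) = 5*(-3 + 3) = 5*0 = 0)
t(p(R(-4)))*k = (2*(-1/4)*(5 - 1/4)/7)*0 = (2*(-1*¼)*(5 - 1*¼)/7)*0 = ((2/7)*(-¼)*(5 - ¼))*0 = ((2/7)*(-¼)*(19/4))*0 = -19/56*0 = 0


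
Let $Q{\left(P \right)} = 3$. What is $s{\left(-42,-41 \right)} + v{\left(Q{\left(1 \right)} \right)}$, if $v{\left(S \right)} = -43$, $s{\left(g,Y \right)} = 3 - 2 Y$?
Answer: $42$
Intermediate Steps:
$s{\left(-42,-41 \right)} + v{\left(Q{\left(1 \right)} \right)} = \left(3 - -82\right) - 43 = \left(3 + 82\right) - 43 = 85 - 43 = 42$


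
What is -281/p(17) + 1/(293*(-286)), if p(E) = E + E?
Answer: -5886818/712283 ≈ -8.2647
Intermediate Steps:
p(E) = 2*E
-281/p(17) + 1/(293*(-286)) = -281/(2*17) + 1/(293*(-286)) = -281/34 + (1/293)*(-1/286) = -281*1/34 - 1/83798 = -281/34 - 1/83798 = -5886818/712283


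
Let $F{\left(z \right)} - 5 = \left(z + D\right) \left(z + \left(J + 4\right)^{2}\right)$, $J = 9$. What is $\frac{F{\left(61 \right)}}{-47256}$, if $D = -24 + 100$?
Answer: $- \frac{955}{1432} \approx -0.6669$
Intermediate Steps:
$D = 76$
$F{\left(z \right)} = 5 + \left(76 + z\right) \left(169 + z\right)$ ($F{\left(z \right)} = 5 + \left(z + 76\right) \left(z + \left(9 + 4\right)^{2}\right) = 5 + \left(76 + z\right) \left(z + 13^{2}\right) = 5 + \left(76 + z\right) \left(z + 169\right) = 5 + \left(76 + z\right) \left(169 + z\right)$)
$\frac{F{\left(61 \right)}}{-47256} = \frac{12849 + 61^{2} + 245 \cdot 61}{-47256} = \left(12849 + 3721 + 14945\right) \left(- \frac{1}{47256}\right) = 31515 \left(- \frac{1}{47256}\right) = - \frac{955}{1432}$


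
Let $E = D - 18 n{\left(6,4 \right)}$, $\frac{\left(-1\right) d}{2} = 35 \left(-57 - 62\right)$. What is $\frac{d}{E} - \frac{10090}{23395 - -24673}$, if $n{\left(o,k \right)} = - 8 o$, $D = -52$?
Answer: $\frac{3501905}{348493} \approx 10.049$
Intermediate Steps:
$d = 8330$ ($d = - 2 \cdot 35 \left(-57 - 62\right) = - 2 \cdot 35 \left(-119\right) = \left(-2\right) \left(-4165\right) = 8330$)
$E = 812$ ($E = -52 - 18 \left(\left(-8\right) 6\right) = -52 - -864 = -52 + 864 = 812$)
$\frac{d}{E} - \frac{10090}{23395 - -24673} = \frac{8330}{812} - \frac{10090}{23395 - -24673} = 8330 \cdot \frac{1}{812} - \frac{10090}{23395 + 24673} = \frac{595}{58} - \frac{10090}{48068} = \frac{595}{58} - \frac{5045}{24034} = \frac{3501905}{348493}$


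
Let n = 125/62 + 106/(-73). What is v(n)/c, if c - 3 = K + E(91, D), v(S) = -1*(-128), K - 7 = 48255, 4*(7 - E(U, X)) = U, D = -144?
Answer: 512/192997 ≈ 0.0026529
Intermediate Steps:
n = 2553/4526 (n = 125*(1/62) + 106*(-1/73) = 125/62 - 106/73 = 2553/4526 ≈ 0.56407)
E(U, X) = 7 - U/4
K = 48262 (K = 7 + 48255 = 48262)
v(S) = 128
c = 192997/4 (c = 3 + (48262 + (7 - ¼*91)) = 3 + (48262 + (7 - 91/4)) = 3 + (48262 - 63/4) = 3 + 192985/4 = 192997/4 ≈ 48249.)
v(n)/c = 128/(192997/4) = 128*(4/192997) = 512/192997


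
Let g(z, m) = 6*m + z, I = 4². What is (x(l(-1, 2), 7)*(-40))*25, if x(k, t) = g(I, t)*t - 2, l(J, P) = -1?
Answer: -404000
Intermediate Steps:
I = 16
g(z, m) = z + 6*m
x(k, t) = -2 + t*(16 + 6*t) (x(k, t) = (16 + 6*t)*t - 2 = t*(16 + 6*t) - 2 = -2 + t*(16 + 6*t))
(x(l(-1, 2), 7)*(-40))*25 = ((-2 + 2*7*(8 + 3*7))*(-40))*25 = ((-2 + 2*7*(8 + 21))*(-40))*25 = ((-2 + 2*7*29)*(-40))*25 = ((-2 + 406)*(-40))*25 = (404*(-40))*25 = -16160*25 = -404000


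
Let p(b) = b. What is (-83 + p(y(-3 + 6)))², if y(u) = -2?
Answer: 7225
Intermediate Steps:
(-83 + p(y(-3 + 6)))² = (-83 - 2)² = (-85)² = 7225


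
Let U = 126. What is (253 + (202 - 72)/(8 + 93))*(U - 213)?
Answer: -2234421/101 ≈ -22123.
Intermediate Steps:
(253 + (202 - 72)/(8 + 93))*(U - 213) = (253 + (202 - 72)/(8 + 93))*(126 - 213) = (253 + 130/101)*(-87) = (25683/101)*(-87) = -2234421/101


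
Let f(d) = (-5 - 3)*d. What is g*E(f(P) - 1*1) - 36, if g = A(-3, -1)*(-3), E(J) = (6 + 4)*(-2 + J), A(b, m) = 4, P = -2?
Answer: -1596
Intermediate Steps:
f(d) = -8*d
E(J) = -20 + 10*J (E(J) = 10*(-2 + J) = -20 + 10*J)
g = -12 (g = 4*(-3) = -12)
g*E(f(P) - 1*1) - 36 = -12*(-20 + 10*(-8*(-2) - 1*1)) - 36 = -12*(-20 + 10*(16 - 1)) - 36 = -12*(-20 + 10*15) - 36 = -12*(-20 + 150) - 36 = -12*130 - 36 = -1560 - 36 = -1596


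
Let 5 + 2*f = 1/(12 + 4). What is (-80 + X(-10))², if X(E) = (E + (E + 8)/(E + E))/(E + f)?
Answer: 2774339584/442225 ≈ 6273.6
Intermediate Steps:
f = -79/32 (f = -5/2 + 1/(2*(12 + 4)) = -5/2 + (½)/16 = -5/2 + (½)*(1/16) = -5/2 + 1/32 = -79/32 ≈ -2.4688)
X(E) = (E + (8 + E)/(2*E))/(-79/32 + E) (X(E) = (E + (E + 8)/(E + E))/(E - 79/32) = (E + (8 + E)/((2*E)))/(-79/32 + E) = (E + (8 + E)*(1/(2*E)))/(-79/32 + E) = (E + (8 + E)/(2*E))/(-79/32 + E))
(-80 + X(-10))² = (-80 + 16*(8 - 10 + 2*(-10)²)/(-10*(-79 + 32*(-10))))² = (-80 + 16*(-⅒)*(8 - 10 + 2*100)/(-79 - 320))² = (-80 + 16*(-⅒)*(8 - 10 + 200)/(-399))² = (-80 + 16*(-⅒)*(-1/399)*198)² = (-80 + 528/665)² = (-52672/665)² = 2774339584/442225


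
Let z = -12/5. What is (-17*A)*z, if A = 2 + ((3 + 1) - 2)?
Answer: 816/5 ≈ 163.20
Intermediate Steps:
A = 4 (A = 2 + (4 - 2) = 2 + 2 = 4)
z = -12/5 (z = -12*1/5 = -12/5 ≈ -2.4000)
(-17*A)*z = -17*4*(-12/5) = -68*(-12/5) = 816/5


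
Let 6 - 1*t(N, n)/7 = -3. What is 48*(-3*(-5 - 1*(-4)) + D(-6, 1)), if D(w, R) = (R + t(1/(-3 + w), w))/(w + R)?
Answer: -2352/5 ≈ -470.40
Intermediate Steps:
t(N, n) = 63 (t(N, n) = 42 - 7*(-3) = 42 + 21 = 63)
D(w, R) = (63 + R)/(R + w) (D(w, R) = (R + 63)/(w + R) = (63 + R)/(R + w))
48*(-3*(-5 - 1*(-4)) + D(-6, 1)) = 48*(-3*(-5 - 1*(-4)) + (63 + 1)/(1 - 6)) = 48*(-3*(-5 + 4) + 64/(-5)) = 48*(-3*(-1) - 1/5*64) = 48*(3 - 64/5) = 48*(-49/5) = -2352/5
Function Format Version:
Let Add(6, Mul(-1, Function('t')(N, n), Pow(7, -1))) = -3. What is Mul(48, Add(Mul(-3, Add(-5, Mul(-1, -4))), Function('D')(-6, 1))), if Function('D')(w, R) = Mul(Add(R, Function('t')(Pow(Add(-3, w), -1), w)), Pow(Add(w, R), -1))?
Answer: Rational(-2352, 5) ≈ -470.40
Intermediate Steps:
Function('t')(N, n) = 63 (Function('t')(N, n) = Add(42, Mul(-7, -3)) = Add(42, 21) = 63)
Function('D')(w, R) = Mul(Pow(Add(R, w), -1), Add(63, R)) (Function('D')(w, R) = Mul(Add(R, 63), Pow(Add(w, R), -1)) = Mul(Add(63, R), Pow(Add(R, w), -1)) = Mul(Pow(Add(R, w), -1), Add(63, R)))
Mul(48, Add(Mul(-3, Add(-5, Mul(-1, -4))), Function('D')(-6, 1))) = Mul(48, Add(Mul(-3, Add(-5, Mul(-1, -4))), Mul(Pow(Add(1, -6), -1), Add(63, 1)))) = Mul(48, Add(Mul(-3, Add(-5, 4)), Mul(Pow(-5, -1), 64))) = Mul(48, Add(Mul(-3, -1), Mul(Rational(-1, 5), 64))) = Mul(48, Add(3, Rational(-64, 5))) = Mul(48, Rational(-49, 5)) = Rational(-2352, 5)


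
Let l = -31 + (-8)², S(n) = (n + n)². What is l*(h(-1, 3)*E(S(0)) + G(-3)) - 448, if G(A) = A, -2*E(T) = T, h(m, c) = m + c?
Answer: -547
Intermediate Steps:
h(m, c) = c + m
S(n) = 4*n² (S(n) = (2*n)² = 4*n²)
E(T) = -T/2
l = 33 (l = -31 + 64 = 33)
l*(h(-1, 3)*E(S(0)) + G(-3)) - 448 = 33*((3 - 1)*(-2*0²) - 3) - 448 = 33*(2*(-2*0) - 3) - 448 = 33*(2*(-½*0) - 3) - 448 = 33*(2*0 - 3) - 448 = 33*(0 - 3) - 448 = 33*(-3) - 448 = -99 - 448 = -547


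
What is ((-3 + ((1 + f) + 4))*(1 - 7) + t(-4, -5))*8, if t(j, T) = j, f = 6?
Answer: -416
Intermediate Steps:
((-3 + ((1 + f) + 4))*(1 - 7) + t(-4, -5))*8 = ((-3 + ((1 + 6) + 4))*(1 - 7) - 4)*8 = ((-3 + (7 + 4))*(-6) - 4)*8 = ((-3 + 11)*(-6) - 4)*8 = (8*(-6) - 4)*8 = (-48 - 4)*8 = -52*8 = -416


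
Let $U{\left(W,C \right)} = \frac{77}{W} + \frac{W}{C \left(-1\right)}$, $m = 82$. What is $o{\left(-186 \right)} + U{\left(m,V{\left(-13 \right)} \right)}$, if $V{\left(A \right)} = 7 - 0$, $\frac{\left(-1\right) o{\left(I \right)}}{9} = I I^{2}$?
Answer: $\frac{33242459911}{574} \approx 5.7914 \cdot 10^{7}$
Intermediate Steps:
$o{\left(I \right)} = - 9 I^{3}$ ($o{\left(I \right)} = - 9 I I^{2} = - 9 I^{3}$)
$V{\left(A \right)} = 7$ ($V{\left(A \right)} = 7 + 0 = 7$)
$U{\left(W,C \right)} = \frac{77}{W} - \frac{W}{C}$ ($U{\left(W,C \right)} = \frac{77}{W} + \frac{W}{\left(-1\right) C} = \frac{77}{W} + W \left(- \frac{1}{C}\right) = \frac{77}{W} - \frac{W}{C}$)
$o{\left(-186 \right)} + U{\left(m,V{\left(-13 \right)} \right)} = - 9 \left(-186\right)^{3} + \left(\frac{77}{82} - \frac{82}{7}\right) = \left(-9\right) \left(-6434856\right) + \left(77 \cdot \frac{1}{82} - 82 \cdot \frac{1}{7}\right) = 57913704 + \left(\frac{77}{82} - \frac{82}{7}\right) = 57913704 - \frac{6185}{574} = \frac{33242459911}{574}$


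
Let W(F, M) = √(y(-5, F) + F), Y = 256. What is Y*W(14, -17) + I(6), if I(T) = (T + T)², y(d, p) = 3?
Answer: 144 + 256*√17 ≈ 1199.5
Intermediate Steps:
I(T) = 4*T² (I(T) = (2*T)² = 4*T²)
W(F, M) = √(3 + F)
Y*W(14, -17) + I(6) = 256*√(3 + 14) + 4*6² = 256*√17 + 4*36 = 256*√17 + 144 = 144 + 256*√17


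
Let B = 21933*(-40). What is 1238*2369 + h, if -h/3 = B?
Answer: 5564782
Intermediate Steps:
B = -877320
h = 2631960 (h = -3*(-877320) = 2631960)
1238*2369 + h = 1238*2369 + 2631960 = 2932822 + 2631960 = 5564782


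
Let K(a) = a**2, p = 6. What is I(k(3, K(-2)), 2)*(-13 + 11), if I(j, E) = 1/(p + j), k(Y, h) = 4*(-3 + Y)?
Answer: -1/3 ≈ -0.33333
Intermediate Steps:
k(Y, h) = -12 + 4*Y
I(j, E) = 1/(6 + j)
I(k(3, K(-2)), 2)*(-13 + 11) = (-13 + 11)/(6 + (-12 + 4*3)) = -2/(6 + (-12 + 12)) = -2/(6 + 0) = -2/6 = (1/6)*(-2) = -1/3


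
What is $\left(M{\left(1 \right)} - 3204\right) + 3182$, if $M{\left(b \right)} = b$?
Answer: $-21$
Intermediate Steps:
$\left(M{\left(1 \right)} - 3204\right) + 3182 = \left(1 - 3204\right) + 3182 = -3203 + 3182 = -21$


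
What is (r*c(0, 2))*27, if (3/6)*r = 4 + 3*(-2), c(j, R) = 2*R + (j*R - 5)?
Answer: 108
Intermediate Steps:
c(j, R) = -5 + 2*R + R*j (c(j, R) = 2*R + (R*j - 5) = 2*R + (-5 + R*j) = -5 + 2*R + R*j)
r = -4 (r = 2*(4 + 3*(-2)) = 2*(4 - 6) = 2*(-2) = -4)
(r*c(0, 2))*27 = -4*(-5 + 2*2 + 2*0)*27 = -4*(-5 + 4 + 0)*27 = -4*(-1)*27 = 4*27 = 108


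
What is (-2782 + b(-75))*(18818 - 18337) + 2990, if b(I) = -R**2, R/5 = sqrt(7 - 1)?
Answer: -1407302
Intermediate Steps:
R = 5*sqrt(6) (R = 5*sqrt(7 - 1) = 5*sqrt(6) ≈ 12.247)
b(I) = -150 (b(I) = -(5*sqrt(6))**2 = -1*150 = -150)
(-2782 + b(-75))*(18818 - 18337) + 2990 = (-2782 - 150)*(18818 - 18337) + 2990 = -2932*481 + 2990 = -1410292 + 2990 = -1407302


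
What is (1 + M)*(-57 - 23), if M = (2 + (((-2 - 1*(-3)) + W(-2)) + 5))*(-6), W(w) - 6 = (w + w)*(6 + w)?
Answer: -1040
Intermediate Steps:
W(w) = 6 + 2*w*(6 + w) (W(w) = 6 + (w + w)*(6 + w) = 6 + (2*w)*(6 + w) = 6 + 2*w*(6 + w))
M = 12 (M = (2 + (((-2 - 1*(-3)) + (6 + 2*(-2)² + 12*(-2))) + 5))*(-6) = (2 + (((-2 + 3) + (6 + 2*4 - 24)) + 5))*(-6) = (2 + ((1 + (6 + 8 - 24)) + 5))*(-6) = (2 + ((1 - 10) + 5))*(-6) = (2 + (-9 + 5))*(-6) = (2 - 4)*(-6) = -2*(-6) = 12)
(1 + M)*(-57 - 23) = (1 + 12)*(-57 - 23) = 13*(-80) = -1040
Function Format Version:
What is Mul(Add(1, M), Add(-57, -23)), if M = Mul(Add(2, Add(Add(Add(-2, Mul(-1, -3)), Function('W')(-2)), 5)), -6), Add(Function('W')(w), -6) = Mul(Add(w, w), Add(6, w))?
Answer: -1040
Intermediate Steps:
Function('W')(w) = Add(6, Mul(2, w, Add(6, w))) (Function('W')(w) = Add(6, Mul(Add(w, w), Add(6, w))) = Add(6, Mul(Mul(2, w), Add(6, w))) = Add(6, Mul(2, w, Add(6, w))))
M = 12 (M = Mul(Add(2, Add(Add(Add(-2, Mul(-1, -3)), Add(6, Mul(2, Pow(-2, 2)), Mul(12, -2))), 5)), -6) = Mul(Add(2, Add(Add(Add(-2, 3), Add(6, Mul(2, 4), -24)), 5)), -6) = Mul(Add(2, Add(Add(1, Add(6, 8, -24)), 5)), -6) = Mul(Add(2, Add(Add(1, -10), 5)), -6) = Mul(Add(2, Add(-9, 5)), -6) = Mul(Add(2, -4), -6) = Mul(-2, -6) = 12)
Mul(Add(1, M), Add(-57, -23)) = Mul(Add(1, 12), Add(-57, -23)) = Mul(13, -80) = -1040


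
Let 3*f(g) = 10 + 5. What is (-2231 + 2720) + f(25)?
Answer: 494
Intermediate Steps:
f(g) = 5 (f(g) = (10 + 5)/3 = (⅓)*15 = 5)
(-2231 + 2720) + f(25) = (-2231 + 2720) + 5 = 489 + 5 = 494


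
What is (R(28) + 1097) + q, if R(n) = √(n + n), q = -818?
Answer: 279 + 2*√14 ≈ 286.48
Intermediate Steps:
R(n) = √2*√n (R(n) = √(2*n) = √2*√n)
(R(28) + 1097) + q = (√2*√28 + 1097) - 818 = (√2*(2*√7) + 1097) - 818 = (2*√14 + 1097) - 818 = (1097 + 2*√14) - 818 = 279 + 2*√14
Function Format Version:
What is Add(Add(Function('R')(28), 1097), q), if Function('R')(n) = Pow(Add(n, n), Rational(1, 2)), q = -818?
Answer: Add(279, Mul(2, Pow(14, Rational(1, 2)))) ≈ 286.48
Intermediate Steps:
Function('R')(n) = Mul(Pow(2, Rational(1, 2)), Pow(n, Rational(1, 2))) (Function('R')(n) = Pow(Mul(2, n), Rational(1, 2)) = Mul(Pow(2, Rational(1, 2)), Pow(n, Rational(1, 2))))
Add(Add(Function('R')(28), 1097), q) = Add(Add(Mul(Pow(2, Rational(1, 2)), Pow(28, Rational(1, 2))), 1097), -818) = Add(Add(Mul(Pow(2, Rational(1, 2)), Mul(2, Pow(7, Rational(1, 2)))), 1097), -818) = Add(Add(Mul(2, Pow(14, Rational(1, 2))), 1097), -818) = Add(Add(1097, Mul(2, Pow(14, Rational(1, 2)))), -818) = Add(279, Mul(2, Pow(14, Rational(1, 2))))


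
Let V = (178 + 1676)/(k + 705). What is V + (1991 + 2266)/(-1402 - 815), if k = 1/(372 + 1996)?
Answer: 875474229/1233716899 ≈ 0.70962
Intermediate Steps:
k = 1/2368 ≈ 0.00042230
V = 4390272/1669441 (V = (178 + 1676)/(1/2368 + 705) = 1854/(1669441/2368) = 1854*(2368/1669441) = 4390272/1669441 ≈ 2.6298)
V + (1991 + 2266)/(-1402 - 815) = 4390272/1669441 + (1991 + 2266)/(-1402 - 815) = 4390272/1669441 + 4257/(-2217) = 4390272/1669441 + 4257*(-1/2217) = 4390272/1669441 - 1419/739 = 875474229/1233716899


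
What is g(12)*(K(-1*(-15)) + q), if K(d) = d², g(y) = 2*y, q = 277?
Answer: 12048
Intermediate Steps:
g(12)*(K(-1*(-15)) + q) = (2*12)*((-1*(-15))² + 277) = 24*(15² + 277) = 24*(225 + 277) = 24*502 = 12048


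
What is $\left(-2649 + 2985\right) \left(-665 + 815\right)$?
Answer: $50400$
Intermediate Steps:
$\left(-2649 + 2985\right) \left(-665 + 815\right) = 336 \cdot 150 = 50400$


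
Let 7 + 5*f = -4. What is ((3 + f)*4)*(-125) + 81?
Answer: -319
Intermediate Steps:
f = -11/5 (f = -7/5 + (1/5)*(-4) = -7/5 - 4/5 = -11/5 ≈ -2.2000)
((3 + f)*4)*(-125) + 81 = ((3 - 11/5)*4)*(-125) + 81 = ((4/5)*4)*(-125) + 81 = (16/5)*(-125) + 81 = -400 + 81 = -319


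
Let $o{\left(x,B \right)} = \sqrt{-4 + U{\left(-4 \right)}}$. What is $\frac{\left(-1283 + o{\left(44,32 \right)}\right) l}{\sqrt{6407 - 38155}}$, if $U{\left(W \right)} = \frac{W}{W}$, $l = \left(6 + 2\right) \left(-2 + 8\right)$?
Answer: $\frac{24 \sqrt{23811}}{7937} + \frac{30792 i \sqrt{7937}}{7937} \approx 0.4666 + 345.63 i$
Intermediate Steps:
$l = 48$ ($l = 8 \cdot 6 = 48$)
$U{\left(W \right)} = 1$
$o{\left(x,B \right)} = i \sqrt{3}$ ($o{\left(x,B \right)} = \sqrt{-4 + 1} = \sqrt{-3} = i \sqrt{3}$)
$\frac{\left(-1283 + o{\left(44,32 \right)}\right) l}{\sqrt{6407 - 38155}} = \frac{\left(-1283 + i \sqrt{3}\right) 48}{\sqrt{6407 - 38155}} = \frac{-61584 + 48 i \sqrt{3}}{\sqrt{-31748}} = \frac{-61584 + 48 i \sqrt{3}}{2 i \sqrt{7937}} = \left(-61584 + 48 i \sqrt{3}\right) \left(- \frac{i \sqrt{7937}}{15874}\right) = - \frac{i \sqrt{7937} \left(-61584 + 48 i \sqrt{3}\right)}{15874}$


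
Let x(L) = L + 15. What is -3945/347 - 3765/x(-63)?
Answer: 372365/5552 ≈ 67.069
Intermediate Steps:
x(L) = 15 + L
-3945/347 - 3765/x(-63) = -3945/347 - 3765/(15 - 63) = -3945*1/347 - 3765/(-48) = -3945/347 - 3765*(-1/48) = -3945/347 + 1255/16 = 372365/5552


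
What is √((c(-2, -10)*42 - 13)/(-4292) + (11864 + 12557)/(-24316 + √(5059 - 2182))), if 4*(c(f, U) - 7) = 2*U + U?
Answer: √(-111579325724 - 36482*√2877)/(2146*√(24316 - √2877)) ≈ 0.99931*I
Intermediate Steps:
c(f, U) = 7 + 3*U/4 (c(f, U) = 7 + (2*U + U)/4 = 7 + (3*U)/4 = 7 + 3*U/4)
√((c(-2, -10)*42 - 13)/(-4292) + (11864 + 12557)/(-24316 + √(5059 - 2182))) = √(((7 + (¾)*(-10))*42 - 13)/(-4292) + (11864 + 12557)/(-24316 + √(5059 - 2182))) = √(((7 - 15/2)*42 - 13)*(-1/4292) + 24421/(-24316 + √2877)) = √((-½*42 - 13)*(-1/4292) + 24421/(-24316 + √2877)) = √((-21 - 13)*(-1/4292) + 24421/(-24316 + √2877)) = √(-34*(-1/4292) + 24421/(-24316 + √2877)) = √(17/2146 + 24421/(-24316 + √2877))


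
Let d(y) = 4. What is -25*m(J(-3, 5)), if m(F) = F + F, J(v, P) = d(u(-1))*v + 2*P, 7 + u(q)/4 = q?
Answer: 100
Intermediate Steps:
u(q) = -28 + 4*q
J(v, P) = 2*P + 4*v (J(v, P) = 4*v + 2*P = 2*P + 4*v)
m(F) = 2*F
-25*m(J(-3, 5)) = -50*(2*5 + 4*(-3)) = -50*(10 - 12) = -50*(-2) = -25*(-4) = 100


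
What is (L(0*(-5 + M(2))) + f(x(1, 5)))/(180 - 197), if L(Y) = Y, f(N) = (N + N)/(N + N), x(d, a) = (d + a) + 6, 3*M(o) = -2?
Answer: -1/17 ≈ -0.058824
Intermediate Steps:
M(o) = -⅔ (M(o) = (⅓)*(-2) = -⅔)
x(d, a) = 6 + a + d (x(d, a) = (a + d) + 6 = 6 + a + d)
f(N) = 1 (f(N) = (2*N)/((2*N)) = (2*N)*(1/(2*N)) = 1)
(L(0*(-5 + M(2))) + f(x(1, 5)))/(180 - 197) = (0*(-5 - ⅔) + 1)/(180 - 197) = (0*(-17/3) + 1)/(-17) = (0 + 1)*(-1/17) = 1*(-1/17) = -1/17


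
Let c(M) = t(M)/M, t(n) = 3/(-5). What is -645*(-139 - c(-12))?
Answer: 358749/4 ≈ 89687.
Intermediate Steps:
t(n) = -3/5 (t(n) = 3*(-1/5) = -3/5)
c(M) = -3/(5*M)
-645*(-139 - c(-12)) = -645*(-139 - (-3)/(5*(-12))) = -645*(-139 - (-3)*(-1)/(5*12)) = -645*(-139 - 1*1/20) = -645*(-139 - 1/20) = -645*(-2781/20) = 358749/4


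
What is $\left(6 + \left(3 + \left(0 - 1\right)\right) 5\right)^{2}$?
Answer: $256$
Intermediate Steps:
$\left(6 + \left(3 + \left(0 - 1\right)\right) 5\right)^{2} = \left(6 + \left(3 - 1\right) 5\right)^{2} = \left(6 + 2 \cdot 5\right)^{2} = \left(6 + 10\right)^{2} = 16^{2} = 256$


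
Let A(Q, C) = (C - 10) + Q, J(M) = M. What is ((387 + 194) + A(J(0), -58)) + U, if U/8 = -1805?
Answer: -13927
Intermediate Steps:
U = -14440 (U = 8*(-1805) = -14440)
A(Q, C) = -10 + C + Q (A(Q, C) = (-10 + C) + Q = -10 + C + Q)
((387 + 194) + A(J(0), -58)) + U = ((387 + 194) + (-10 - 58 + 0)) - 14440 = (581 - 68) - 14440 = 513 - 14440 = -13927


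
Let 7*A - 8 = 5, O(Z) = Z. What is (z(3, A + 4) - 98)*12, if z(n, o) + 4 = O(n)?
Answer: -1188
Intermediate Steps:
A = 13/7 (A = 8/7 + (⅐)*5 = 8/7 + 5/7 = 13/7 ≈ 1.8571)
z(n, o) = -4 + n
(z(3, A + 4) - 98)*12 = ((-4 + 3) - 98)*12 = (-1 - 98)*12 = -99*12 = -1188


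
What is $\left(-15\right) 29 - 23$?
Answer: $-458$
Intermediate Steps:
$\left(-15\right) 29 - 23 = -435 - 23 = -458$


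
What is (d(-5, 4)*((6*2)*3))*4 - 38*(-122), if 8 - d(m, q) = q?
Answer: 5212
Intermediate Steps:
d(m, q) = 8 - q
(d(-5, 4)*((6*2)*3))*4 - 38*(-122) = ((8 - 1*4)*((6*2)*3))*4 - 38*(-122) = ((8 - 4)*(12*3))*4 + 4636 = (4*36)*4 + 4636 = 144*4 + 4636 = 576 + 4636 = 5212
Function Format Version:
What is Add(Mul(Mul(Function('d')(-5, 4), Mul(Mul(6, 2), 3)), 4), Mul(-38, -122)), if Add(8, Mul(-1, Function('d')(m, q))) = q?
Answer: 5212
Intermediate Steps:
Function('d')(m, q) = Add(8, Mul(-1, q))
Add(Mul(Mul(Function('d')(-5, 4), Mul(Mul(6, 2), 3)), 4), Mul(-38, -122)) = Add(Mul(Mul(Add(8, Mul(-1, 4)), Mul(Mul(6, 2), 3)), 4), Mul(-38, -122)) = Add(Mul(Mul(Add(8, -4), Mul(12, 3)), 4), 4636) = Add(Mul(Mul(4, 36), 4), 4636) = Add(Mul(144, 4), 4636) = Add(576, 4636) = 5212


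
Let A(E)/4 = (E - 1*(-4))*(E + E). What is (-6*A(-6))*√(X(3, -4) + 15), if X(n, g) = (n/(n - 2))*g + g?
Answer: -576*I ≈ -576.0*I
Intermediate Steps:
X(n, g) = g + g*n/(-2 + n) (X(n, g) = (n/(-2 + n))*g + g = g*n/(-2 + n) + g = g + g*n/(-2 + n))
A(E) = 8*E*(4 + E) (A(E) = 4*((E - 1*(-4))*(E + E)) = 4*((E + 4)*(2*E)) = 4*((4 + E)*(2*E)) = 4*(2*E*(4 + E)) = 8*E*(4 + E))
(-6*A(-6))*√(X(3, -4) + 15) = (-48*(-6)*(4 - 6))*√(2*(-4)*(-1 + 3)/(-2 + 3) + 15) = (-48*(-6)*(-2))*√(2*(-4)*2/1 + 15) = (-6*96)*√(2*(-4)*1*2 + 15) = -576*√(-16 + 15) = -576*I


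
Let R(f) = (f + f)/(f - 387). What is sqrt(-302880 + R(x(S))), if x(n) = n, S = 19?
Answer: I*sqrt(2563577194)/92 ≈ 550.35*I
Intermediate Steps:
R(f) = 2*f/(-387 + f) (R(f) = (2*f)/(-387 + f) = 2*f/(-387 + f))
sqrt(-302880 + R(x(S))) = sqrt(-302880 + 2*19/(-387 + 19)) = sqrt(-302880 + 2*19/(-368)) = sqrt(-302880 + 2*19*(-1/368)) = sqrt(-302880 - 19/184) = sqrt(-55729939/184) = I*sqrt(2563577194)/92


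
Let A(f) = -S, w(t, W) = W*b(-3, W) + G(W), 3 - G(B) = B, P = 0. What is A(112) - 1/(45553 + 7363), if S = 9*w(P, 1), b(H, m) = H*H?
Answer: -5238685/52916 ≈ -99.000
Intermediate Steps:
b(H, m) = H²
G(B) = 3 - B
w(t, W) = 3 + 8*W (w(t, W) = W*(-3)² + (3 - W) = W*9 + (3 - W) = 9*W + (3 - W) = 3 + 8*W)
S = 99 (S = 9*(3 + 8*1) = 9*(3 + 8) = 9*11 = 99)
A(f) = -99 (A(f) = -1*99 = -99)
A(112) - 1/(45553 + 7363) = -99 - 1/(45553 + 7363) = -99 - 1/52916 = -5238685/52916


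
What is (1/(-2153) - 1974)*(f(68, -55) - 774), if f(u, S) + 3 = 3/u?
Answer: 224541465159/146404 ≈ 1.5337e+6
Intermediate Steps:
f(u, S) = -3 + 3/u
(1/(-2153) - 1974)*(f(68, -55) - 774) = (1/(-2153) - 1974)*((-3 + 3/68) - 774) = (-1/2153 - 1974)*((-3 + 3*(1/68)) - 774) = -4250023*((-3 + 3/68) - 774)/2153 = -4250023*(-201/68 - 774)/2153 = -4250023/2153*(-52833/68) = 224541465159/146404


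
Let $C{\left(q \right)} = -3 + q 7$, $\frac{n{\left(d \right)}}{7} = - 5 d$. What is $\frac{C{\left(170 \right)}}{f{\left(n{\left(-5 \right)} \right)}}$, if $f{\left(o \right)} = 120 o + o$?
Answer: $\frac{1187}{21175} \approx 0.056057$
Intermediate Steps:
$n{\left(d \right)} = - 35 d$ ($n{\left(d \right)} = 7 \left(- 5 d\right) = - 35 d$)
$f{\left(o \right)} = 121 o$
$C{\left(q \right)} = -3 + 7 q$
$\frac{C{\left(170 \right)}}{f{\left(n{\left(-5 \right)} \right)}} = \frac{-3 + 7 \cdot 170}{121 \left(\left(-35\right) \left(-5\right)\right)} = \frac{-3 + 1190}{121 \cdot 175} = \frac{1187}{21175}$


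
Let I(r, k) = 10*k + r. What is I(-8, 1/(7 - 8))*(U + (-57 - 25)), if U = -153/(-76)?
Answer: 54711/38 ≈ 1439.8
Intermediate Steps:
U = 153/76 (U = -153*(-1/76) = 153/76 ≈ 2.0132)
I(r, k) = r + 10*k
I(-8, 1/(7 - 8))*(U + (-57 - 25)) = (-8 + 10/(7 - 8))*(153/76 + (-57 - 25)) = (-8 + 10/(-1))*(153/76 - 82) = (-8 + 10*(-1))*(-6079/76) = (-8 - 10)*(-6079/76) = -18*(-6079/76) = 54711/38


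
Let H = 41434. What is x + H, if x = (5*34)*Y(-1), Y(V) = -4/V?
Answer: 42114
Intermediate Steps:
x = 680 (x = (5*34)*(-4/(-1)) = 170*(-4*(-1)) = 170*4 = 680)
x + H = 680 + 41434 = 42114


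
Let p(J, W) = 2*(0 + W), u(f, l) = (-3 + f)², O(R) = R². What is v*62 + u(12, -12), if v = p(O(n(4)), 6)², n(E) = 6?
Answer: 9009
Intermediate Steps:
p(J, W) = 2*W
v = 144 (v = (2*6)² = 12² = 144)
v*62 + u(12, -12) = 144*62 + (-3 + 12)² = 8928 + 9² = 8928 + 81 = 9009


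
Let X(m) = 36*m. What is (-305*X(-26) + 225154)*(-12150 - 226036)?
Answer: -121625869924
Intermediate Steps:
(-305*X(-26) + 225154)*(-12150 - 226036) = (-10980*(-26) + 225154)*(-12150 - 226036) = (-305*(-936) + 225154)*(-238186) = (285480 + 225154)*(-238186) = 510634*(-238186) = -121625869924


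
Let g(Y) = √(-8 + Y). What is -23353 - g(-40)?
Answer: -23353 - 4*I*√3 ≈ -23353.0 - 6.9282*I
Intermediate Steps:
-23353 - g(-40) = -23353 - √(-8 - 40) = -23353 - √(-48) = -23353 - 4*I*√3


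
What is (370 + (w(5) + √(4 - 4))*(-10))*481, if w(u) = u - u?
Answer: 177970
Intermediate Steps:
w(u) = 0
(370 + (w(5) + √(4 - 4))*(-10))*481 = (370 + (0 + √(4 - 4))*(-10))*481 = (370 + (0 + √0)*(-10))*481 = (370 + (0 + 0)*(-10))*481 = (370 + 0*(-10))*481 = (370 + 0)*481 = 370*481 = 177970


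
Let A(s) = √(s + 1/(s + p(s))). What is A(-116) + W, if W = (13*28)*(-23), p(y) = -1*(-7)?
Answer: -8372 + 3*I*√153145/109 ≈ -8372.0 + 10.771*I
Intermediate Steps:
p(y) = 7
W = -8372 (W = 364*(-23) = -8372)
A(s) = √(s + 1/(7 + s)) (A(s) = √(s + 1/(s + 7)) = √(s + 1/(7 + s)))
A(-116) + W = √((1 - 116*(7 - 116))/(7 - 116)) - 8372 = √((1 - 116*(-109))/(-109)) - 8372 = √(-(1 + 12644)/109) - 8372 = √(-1/109*12645) - 8372 = √(-12645/109) - 8372 = 3*I*√153145/109 - 8372 = -8372 + 3*I*√153145/109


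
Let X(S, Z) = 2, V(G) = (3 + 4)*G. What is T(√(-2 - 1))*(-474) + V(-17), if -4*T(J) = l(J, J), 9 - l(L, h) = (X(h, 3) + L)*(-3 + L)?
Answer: 2014 + 237*I*√3/2 ≈ 2014.0 + 205.25*I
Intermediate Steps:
V(G) = 7*G
l(L, h) = 9 - (-3 + L)*(2 + L) (l(L, h) = 9 - (2 + L)*(-3 + L) = 9 - (-3 + L)*(2 + L))
T(J) = -15/4 - J/4 + J²/4 (T(J) = -(15 + J - J²)/4 = -15/4 - J/4 + J²/4)
T(√(-2 - 1))*(-474) + V(-17) = (-15/4 - √(-2 - 1)/4 + (√(-2 - 1))²/4)*(-474) + 7*(-17) = (-15/4 - I*√3/4 + (√(-3))²/4)*(-474) - 119 = (-15/4 - I*√3/4 + (I*√3)²/4)*(-474) - 119 = (-15/4 - I*√3/4 + (¼)*(-3))*(-474) - 119 = (-15/4 - I*√3/4 - ¾)*(-474) - 119 = (-9/2 - I*√3/4)*(-474) - 119 = (2133 + 237*I*√3/2) - 119 = 2014 + 237*I*√3/2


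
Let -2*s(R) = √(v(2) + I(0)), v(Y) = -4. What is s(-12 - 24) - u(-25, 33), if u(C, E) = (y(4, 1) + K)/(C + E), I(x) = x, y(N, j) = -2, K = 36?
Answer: -17/4 - I ≈ -4.25 - 1.0*I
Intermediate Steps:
u(C, E) = 34/(C + E) (u(C, E) = (-2 + 36)/(C + E) = 34/(C + E))
s(R) = -I (s(R) = -√(-4 + 0)/2 = -I)
s(-12 - 24) - u(-25, 33) = -I - 34/(-25 + 33) = -I - 34/8 = -I - 1*17/4 = -I - 17/4 = -17/4 - I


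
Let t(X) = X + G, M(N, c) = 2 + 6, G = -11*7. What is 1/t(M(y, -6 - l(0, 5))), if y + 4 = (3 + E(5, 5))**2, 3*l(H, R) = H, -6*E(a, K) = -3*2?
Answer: -1/69 ≈ -0.014493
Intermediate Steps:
E(a, K) = 1 (E(a, K) = -(-1)*2/2 = -1/6*(-6) = 1)
l(H, R) = H/3
G = -77
y = 12 (y = -4 + (3 + 1)**2 = -4 + 4**2 = -4 + 16 = 12)
M(N, c) = 8
t(X) = -77 + X (t(X) = X - 77 = -77 + X)
1/t(M(y, -6 - l(0, 5))) = 1/(-77 + 8) = 1/(-69) = -1/69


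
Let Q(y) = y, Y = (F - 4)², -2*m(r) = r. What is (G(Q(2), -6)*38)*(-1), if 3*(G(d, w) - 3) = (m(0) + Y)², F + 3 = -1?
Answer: -155990/3 ≈ -51997.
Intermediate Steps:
F = -4 (F = -3 - 1 = -4)
m(r) = -r/2
Y = 64 (Y = (-4 - 4)² = (-8)² = 64)
G(d, w) = 4105/3 (G(d, w) = 3 + (-½*0 + 64)²/3 = 3 + (0 + 64)²/3 = 3 + (⅓)*64² = 3 + (⅓)*4096 = 3 + 4096/3 = 4105/3)
(G(Q(2), -6)*38)*(-1) = ((4105/3)*38)*(-1) = (155990/3)*(-1) = -155990/3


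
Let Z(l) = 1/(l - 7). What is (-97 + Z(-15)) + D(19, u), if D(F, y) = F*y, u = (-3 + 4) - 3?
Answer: -2971/22 ≈ -135.05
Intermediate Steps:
Z(l) = 1/(-7 + l)
u = -2 (u = 1 - 3 = -2)
(-97 + Z(-15)) + D(19, u) = (-97 + 1/(-7 - 15)) + 19*(-2) = (-97 + 1/(-22)) - 38 = (-97 - 1/22) - 38 = -2135/22 - 38 = -2971/22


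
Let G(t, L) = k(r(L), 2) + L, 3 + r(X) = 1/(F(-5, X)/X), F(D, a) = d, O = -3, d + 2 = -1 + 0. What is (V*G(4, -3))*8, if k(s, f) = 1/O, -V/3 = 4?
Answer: 320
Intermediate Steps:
V = -12 (V = -3*4 = -12)
d = -3 (d = -2 + (-1 + 0) = -2 - 1 = -3)
F(D, a) = -3
r(X) = -3 - X/3 (r(X) = -3 + 1/(-3/X) = -3 - X/3)
k(s, f) = -⅓ (k(s, f) = 1/(-3) = -⅓)
G(t, L) = -⅓ + L
(V*G(4, -3))*8 = -12*(-⅓ - 3)*8 = -12*(-10/3)*8 = 40*8 = 320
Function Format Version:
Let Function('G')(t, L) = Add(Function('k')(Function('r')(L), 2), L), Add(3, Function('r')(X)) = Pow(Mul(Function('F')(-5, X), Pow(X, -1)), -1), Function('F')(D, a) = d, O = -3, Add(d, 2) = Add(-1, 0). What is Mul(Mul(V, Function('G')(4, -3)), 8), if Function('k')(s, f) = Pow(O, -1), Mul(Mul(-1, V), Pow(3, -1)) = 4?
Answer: 320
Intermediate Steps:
V = -12 (V = Mul(-3, 4) = -12)
d = -3 (d = Add(-2, Add(-1, 0)) = Add(-2, -1) = -3)
Function('F')(D, a) = -3
Function('r')(X) = Add(-3, Mul(Rational(-1, 3), X)) (Function('r')(X) = Add(-3, Pow(Mul(-3, Pow(X, -1)), -1)) = Add(-3, Mul(Rational(-1, 3), X)))
Function('k')(s, f) = Rational(-1, 3) (Function('k')(s, f) = Pow(-3, -1) = Rational(-1, 3))
Function('G')(t, L) = Add(Rational(-1, 3), L)
Mul(Mul(V, Function('G')(4, -3)), 8) = Mul(Mul(-12, Add(Rational(-1, 3), -3)), 8) = Mul(Mul(-12, Rational(-10, 3)), 8) = Mul(40, 8) = 320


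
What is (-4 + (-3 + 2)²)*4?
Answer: -12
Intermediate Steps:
(-4 + (-3 + 2)²)*4 = (-4 + (-1)²)*4 = (-4 + 1)*4 = -3*4 = -12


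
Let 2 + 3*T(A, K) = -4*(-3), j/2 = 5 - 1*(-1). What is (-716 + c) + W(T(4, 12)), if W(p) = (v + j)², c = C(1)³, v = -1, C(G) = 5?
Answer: -470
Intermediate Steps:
c = 125 (c = 5³ = 125)
j = 12 (j = 2*(5 - 1*(-1)) = 2*(5 + 1) = 2*6 = 12)
T(A, K) = 10/3 (T(A, K) = -⅔ + (-4*(-3))/3 = -⅔ + (⅓)*12 = -⅔ + 4 = 10/3)
W(p) = 121 (W(p) = (-1 + 12)² = 11² = 121)
(-716 + c) + W(T(4, 12)) = (-716 + 125) + 121 = -591 + 121 = -470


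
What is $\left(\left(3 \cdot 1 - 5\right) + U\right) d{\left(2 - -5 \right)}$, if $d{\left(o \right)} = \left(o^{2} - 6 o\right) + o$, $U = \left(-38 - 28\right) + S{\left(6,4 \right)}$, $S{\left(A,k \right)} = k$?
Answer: $-896$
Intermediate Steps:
$U = -62$ ($U = \left(-38 - 28\right) + 4 = -66 + 4 = -62$)
$d{\left(o \right)} = o^{2} - 5 o$
$\left(\left(3 \cdot 1 - 5\right) + U\right) d{\left(2 - -5 \right)} = \left(\left(3 \cdot 1 - 5\right) - 62\right) \left(2 - -5\right) \left(-5 + \left(2 - -5\right)\right) = \left(\left(3 - 5\right) - 62\right) \left(2 + 5\right) \left(-5 + \left(2 + 5\right)\right) = \left(-2 - 62\right) 7 \left(-5 + 7\right) = - 64 \cdot 7 \cdot 2 = \left(-64\right) 14 = -896$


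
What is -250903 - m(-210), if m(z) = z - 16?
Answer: -250677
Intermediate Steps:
m(z) = -16 + z
-250903 - m(-210) = -250903 - (-16 - 210) = -250903 - 1*(-226) = -250903 + 226 = -250677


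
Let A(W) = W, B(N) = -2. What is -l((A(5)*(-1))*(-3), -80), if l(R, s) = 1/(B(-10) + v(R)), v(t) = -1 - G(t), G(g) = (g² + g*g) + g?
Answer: 1/468 ≈ 0.0021368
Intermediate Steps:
G(g) = g + 2*g² (G(g) = (g² + g²) + g = 2*g² + g = g + 2*g²)
v(t) = -1 - t*(1 + 2*t)
l(R, s) = 1/(-3 - R*(1 + 2*R)) (l(R, s) = 1/(-2 + (-1 - R*(1 + 2*R))) = 1/(-3 - R*(1 + 2*R)))
-l((A(5)*(-1))*(-3), -80) = -(-1)/(3 + ((5*(-1))*(-3))*(1 + 2*((5*(-1))*(-3)))) = -(-1)/(3 + (-5*(-3))*(1 + 2*(-5*(-3)))) = -(-1)/(3 + 15*(1 + 2*15)) = -(-1)/(3 + 15*(1 + 30)) = -(-1)/(3 + 15*31) = -(-1)/(3 + 465) = -(-1)/468 = -1*(-1/468) = 1/468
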